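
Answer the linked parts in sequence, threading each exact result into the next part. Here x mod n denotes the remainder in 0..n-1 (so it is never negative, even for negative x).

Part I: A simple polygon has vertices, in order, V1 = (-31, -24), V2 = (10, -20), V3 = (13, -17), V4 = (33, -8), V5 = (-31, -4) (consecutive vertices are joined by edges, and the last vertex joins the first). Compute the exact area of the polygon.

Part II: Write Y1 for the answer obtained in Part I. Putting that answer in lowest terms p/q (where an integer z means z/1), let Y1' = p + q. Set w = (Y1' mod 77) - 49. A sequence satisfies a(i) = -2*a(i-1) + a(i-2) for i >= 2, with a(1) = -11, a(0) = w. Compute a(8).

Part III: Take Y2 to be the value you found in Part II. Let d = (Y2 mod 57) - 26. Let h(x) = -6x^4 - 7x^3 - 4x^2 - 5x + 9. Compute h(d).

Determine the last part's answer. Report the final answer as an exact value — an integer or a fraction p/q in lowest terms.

Part I: cross terms: (-31*-20 - 10*-24)=860, (10*-17 - 13*-20)=90, (13*-8 - 33*-17)=457, (33*-4 - -31*-8)=-380, (-31*-24 - -31*-4)=620; twice the area = |1647| = 1647; area = 1647/2; answer 1647/2
Part II: Y1 = 1647/2; threaded value p + q = 1649; w = -17; a(2) = -2*(-11) + 1*(-17) = 5; iterating: a(2)=5, a(3)=-21, a(4)=47, a(5)=-115, a(6)=277, a(7)=-669, a(8)=1615; answer 1615
Part III: Y2 = 1615; d = -7; -6*(-7)^4 - 7*(-7)^3 - 4*(-7)^2 - 5*(-7)^1 + 9 = (-14406) + (2401) + (-196) + (35) + (9) = -12157; answer -12157

-12157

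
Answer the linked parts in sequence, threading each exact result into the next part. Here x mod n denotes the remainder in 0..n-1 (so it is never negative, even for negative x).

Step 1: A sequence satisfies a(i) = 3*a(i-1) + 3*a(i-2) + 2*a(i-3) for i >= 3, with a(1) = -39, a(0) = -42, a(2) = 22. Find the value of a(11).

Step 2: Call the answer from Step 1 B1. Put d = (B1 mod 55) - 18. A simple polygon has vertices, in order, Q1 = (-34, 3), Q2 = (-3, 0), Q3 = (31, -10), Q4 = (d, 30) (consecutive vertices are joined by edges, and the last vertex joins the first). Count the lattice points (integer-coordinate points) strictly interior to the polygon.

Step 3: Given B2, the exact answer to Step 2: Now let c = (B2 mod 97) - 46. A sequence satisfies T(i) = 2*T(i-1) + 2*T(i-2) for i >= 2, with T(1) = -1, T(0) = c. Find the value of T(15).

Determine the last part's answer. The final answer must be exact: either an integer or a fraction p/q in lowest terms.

-27100544

Step 1: a(3) = 3*(22) + 3*(-39) + 2*(-42) = -135; iterating: a(3)=-135, a(4)=-417, a(5)=-1612, a(6)=-6357, a(7)=-24741, a(8)=-96518, a(9)=-376491, a(10)=-1468509, a(11)=-5728036; answer -5728036
Step 2: B1 = -5728036; d = 31; cross terms: (-34*0 - -3*3)=9, (-3*-10 - 31*0)=30, (31*30 - 31*-10)=1240, (31*3 - -34*30)=1113; twice the area = |2392| = 2392; area = 1196; boundary points = 1 + 2 + 40 + 1 = 44; strictly interior points = area - boundary/2 + 1 = 1175; answer 1175
Step 3: B2 = 1175; c = -35; T(2) = 2*(-1) + 2*(-35) = -72; iterating: T(2)=-72, T(3)=-146, T(4)=-436, T(5)=-1164, T(6)=-3200, T(7)=-8728, T(8)=-23856, T(9)=-65168, T(10)=-178048, T(11)=-486432, T(12)=-1328960, T(13)=-3630784, T(14)=-9919488, T(15)=-27100544; answer -27100544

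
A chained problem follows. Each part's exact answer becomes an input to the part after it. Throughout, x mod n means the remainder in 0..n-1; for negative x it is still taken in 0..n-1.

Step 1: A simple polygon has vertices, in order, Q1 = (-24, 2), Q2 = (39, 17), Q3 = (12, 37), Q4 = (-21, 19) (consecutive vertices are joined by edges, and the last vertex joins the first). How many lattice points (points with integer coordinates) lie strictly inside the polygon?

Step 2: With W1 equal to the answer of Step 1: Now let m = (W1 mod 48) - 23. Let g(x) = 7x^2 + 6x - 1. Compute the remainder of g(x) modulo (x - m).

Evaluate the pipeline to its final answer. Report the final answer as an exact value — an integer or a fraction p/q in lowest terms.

Step 1: cross terms: (-24*17 - 39*2)=-486, (39*37 - 12*17)=1239, (12*19 - -21*37)=1005, (-21*2 - -24*19)=414; twice the area = |2172| = 2172; area = 1086; boundary points = 3 + 1 + 3 + 1 = 8; strictly interior points = area - boundary/2 + 1 = 1083; answer 1083
Step 2: W1 = 1083; m = 4; remainder = value at the root: 7*(4)^2 + 6*(4)^1 - 1 = (112) + (24) + (-1) = 135; answer 135

135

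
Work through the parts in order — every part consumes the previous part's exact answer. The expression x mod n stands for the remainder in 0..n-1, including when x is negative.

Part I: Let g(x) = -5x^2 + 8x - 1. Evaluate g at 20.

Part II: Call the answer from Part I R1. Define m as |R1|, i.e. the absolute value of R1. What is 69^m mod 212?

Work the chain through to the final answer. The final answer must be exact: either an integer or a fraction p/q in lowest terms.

201

Part I: -5*(20)^2 + 8*(20)^1 - 1 = (-2000) + (160) + (-1) = -1841; answer -1841
Part II: R1 = -1841; m = 1841; squarings mod 212: 69^1=69, 69^2=97, 69^4=81, 69^8=201, 69^16=121, 69^32=13, 69^64=169, 69^128=153, 69^256=89, 69^512=77, 69^1024=205; 69^1841 = 69^1 * 69^16 * 69^32 * 69^256 * 69^512 * 69^1024 = 201 (mod 212); answer 201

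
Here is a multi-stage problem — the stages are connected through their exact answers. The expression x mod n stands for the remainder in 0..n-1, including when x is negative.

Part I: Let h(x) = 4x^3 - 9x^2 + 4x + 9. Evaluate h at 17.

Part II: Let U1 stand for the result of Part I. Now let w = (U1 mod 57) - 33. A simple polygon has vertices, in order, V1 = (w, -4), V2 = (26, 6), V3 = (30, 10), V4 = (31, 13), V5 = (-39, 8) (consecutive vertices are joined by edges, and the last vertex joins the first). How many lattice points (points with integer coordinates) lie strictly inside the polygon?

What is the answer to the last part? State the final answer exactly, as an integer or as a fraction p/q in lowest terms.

587

Part I: 4*(17)^3 - 9*(17)^2 + 4*(17)^1 + 9 = (19652) + (-2601) + (68) + (9) = 17128; answer 17128
Part II: U1 = 17128; w = -5; cross terms: (-5*6 - 26*-4)=74, (26*10 - 30*6)=80, (30*13 - 31*10)=80, (31*8 - -39*13)=755, (-39*-4 - -5*8)=196; twice the area = |1185| = 1185; area = 1185/2; boundary points = 1 + 4 + 1 + 5 + 2 = 13; strictly interior points = area - boundary/2 + 1 = 587; answer 587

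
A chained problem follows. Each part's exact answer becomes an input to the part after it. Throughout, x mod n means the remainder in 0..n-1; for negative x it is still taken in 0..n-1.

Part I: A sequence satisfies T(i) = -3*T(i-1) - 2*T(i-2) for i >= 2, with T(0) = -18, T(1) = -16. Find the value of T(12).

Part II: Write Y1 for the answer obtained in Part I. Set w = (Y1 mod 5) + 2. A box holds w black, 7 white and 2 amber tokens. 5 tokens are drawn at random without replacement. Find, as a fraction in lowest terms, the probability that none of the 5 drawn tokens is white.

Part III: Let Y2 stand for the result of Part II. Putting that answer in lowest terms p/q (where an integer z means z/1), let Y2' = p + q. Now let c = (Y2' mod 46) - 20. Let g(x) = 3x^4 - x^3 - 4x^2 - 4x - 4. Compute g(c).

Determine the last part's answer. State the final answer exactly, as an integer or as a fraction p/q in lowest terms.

Part I: T(2) = -3*(-16) - 2*(-18) = 84; iterating: T(2)=84, T(3)=-220, T(4)=492, T(5)=-1036, T(6)=2124, T(7)=-4300, T(8)=8652, T(9)=-17356, T(10)=34764, T(11)=-69580, T(12)=139212; answer 139212
Part II: Y1 = 139212; w = 4; total draws C(13,5) = 1287; favorable C(6,5) = 6; P = 2/429; answer 2/429
Part III: Y2 = 2/429; threaded value p + q = 431; c = -3; 3*(-3)^4 - 1*(-3)^3 - 4*(-3)^2 - 4*(-3)^1 - 4 = (243) + (27) + (-36) + (12) + (-4) = 242; answer 242

242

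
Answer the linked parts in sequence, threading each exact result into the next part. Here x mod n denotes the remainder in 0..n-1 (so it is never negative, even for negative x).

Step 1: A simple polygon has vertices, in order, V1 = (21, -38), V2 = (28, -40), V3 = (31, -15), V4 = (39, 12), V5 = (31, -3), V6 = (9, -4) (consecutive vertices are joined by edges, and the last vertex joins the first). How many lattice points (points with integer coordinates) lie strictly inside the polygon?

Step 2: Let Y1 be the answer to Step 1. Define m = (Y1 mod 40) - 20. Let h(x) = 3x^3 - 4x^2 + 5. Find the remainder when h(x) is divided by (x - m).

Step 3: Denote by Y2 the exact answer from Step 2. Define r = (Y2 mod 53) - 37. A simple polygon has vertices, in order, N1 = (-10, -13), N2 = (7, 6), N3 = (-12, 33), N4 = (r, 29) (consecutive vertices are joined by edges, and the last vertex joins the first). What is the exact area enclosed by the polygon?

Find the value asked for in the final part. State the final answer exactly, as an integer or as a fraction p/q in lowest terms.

667

Step 1: cross terms: (21*-40 - 28*-38)=224, (28*-15 - 31*-40)=820, (31*12 - 39*-15)=957, (39*-3 - 31*12)=-489, (31*-4 - 9*-3)=-97, (9*-38 - 21*-4)=-258; twice the area = |1157| = 1157; area = 1157/2; boundary points = 1 + 1 + 1 + 1 + 1 + 2 = 7; strictly interior points = area - boundary/2 + 1 = 576; answer 576
Step 2: Y1 = 576; m = -4; remainder = value at the root: 3*(-4)^3 - 4*(-4)^2 + 5 = (-192) + (-64) + (5) = -251; answer -251
Step 3: Y2 = -251; r = -23; cross terms: (-10*6 - 7*-13)=31, (7*33 - -12*6)=303, (-12*29 - -23*33)=411, (-23*-13 - -10*29)=589; twice the area = |1334| = 1334; area = 667; answer 667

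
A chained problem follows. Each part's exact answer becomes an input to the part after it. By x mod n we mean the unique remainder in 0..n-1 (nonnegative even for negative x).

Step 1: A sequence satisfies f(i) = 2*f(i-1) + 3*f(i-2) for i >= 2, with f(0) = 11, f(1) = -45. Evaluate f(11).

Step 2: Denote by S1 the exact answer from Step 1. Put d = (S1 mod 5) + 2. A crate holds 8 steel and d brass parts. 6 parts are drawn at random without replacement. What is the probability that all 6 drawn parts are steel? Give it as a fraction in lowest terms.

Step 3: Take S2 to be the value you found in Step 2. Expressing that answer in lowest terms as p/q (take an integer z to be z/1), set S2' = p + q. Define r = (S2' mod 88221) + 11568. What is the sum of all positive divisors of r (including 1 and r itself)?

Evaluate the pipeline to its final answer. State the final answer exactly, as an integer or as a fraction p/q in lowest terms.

Step 1: f(2) = 2*(-45) + 3*(11) = -57; iterating: f(2)=-57, f(3)=-249, f(4)=-669, f(5)=-2085, f(6)=-6177, f(7)=-18609, f(8)=-55749, f(9)=-167325, f(10)=-501897, f(11)=-1505769; answer -1505769
Step 2: S1 = -1505769; d = 3; total draws C(11,6) = 462; favorable C(8,6) = 28; P = 2/33; answer 2/33
Step 3: S2 = 2/33; threaded value p + q = 35; r = 11603; 11603 = 41 * 283; sigma = (1 + 41) * (1 + 283) = 42 * 284 = 11928; answer 11928

11928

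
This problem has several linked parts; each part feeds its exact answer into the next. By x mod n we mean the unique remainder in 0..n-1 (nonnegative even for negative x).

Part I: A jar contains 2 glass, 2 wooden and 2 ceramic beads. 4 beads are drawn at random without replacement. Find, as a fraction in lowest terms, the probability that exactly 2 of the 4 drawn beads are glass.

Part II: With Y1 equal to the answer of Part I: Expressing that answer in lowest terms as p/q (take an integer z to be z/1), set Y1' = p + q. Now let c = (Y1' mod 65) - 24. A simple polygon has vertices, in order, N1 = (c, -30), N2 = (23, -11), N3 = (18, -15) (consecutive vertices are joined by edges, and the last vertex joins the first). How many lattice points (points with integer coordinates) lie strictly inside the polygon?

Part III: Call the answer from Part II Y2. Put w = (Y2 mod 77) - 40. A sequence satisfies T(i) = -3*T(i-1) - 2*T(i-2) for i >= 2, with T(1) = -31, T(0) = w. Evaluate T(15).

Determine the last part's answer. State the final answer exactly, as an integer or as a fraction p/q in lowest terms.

Part I: total draws C(6,4) = 15; favorable C(2,2)*C(4,2) = 6; P = 2/5; answer 2/5
Part II: Y1 = 2/5; threaded value p + q = 7; c = -17; cross terms: (-17*-11 - 23*-30)=877, (23*-15 - 18*-11)=-147, (18*-30 - -17*-15)=-795; twice the area = |-65| = 65; area = 65/2; boundary points = 1 + 1 + 5 = 7; strictly interior points = area - boundary/2 + 1 = 30; answer 30
Part III: Y2 = 30; w = -10; T(2) = -3*(-31) - 2*(-10) = 113; iterating: T(2)=113, T(3)=-277, T(4)=605, T(5)=-1261, T(6)=2573, T(7)=-5197, T(8)=10445, T(9)=-20941, T(10)=41933, T(11)=-83917, T(12)=167885, T(13)=-335821, T(14)=671693, T(15)=-1343437; answer -1343437

-1343437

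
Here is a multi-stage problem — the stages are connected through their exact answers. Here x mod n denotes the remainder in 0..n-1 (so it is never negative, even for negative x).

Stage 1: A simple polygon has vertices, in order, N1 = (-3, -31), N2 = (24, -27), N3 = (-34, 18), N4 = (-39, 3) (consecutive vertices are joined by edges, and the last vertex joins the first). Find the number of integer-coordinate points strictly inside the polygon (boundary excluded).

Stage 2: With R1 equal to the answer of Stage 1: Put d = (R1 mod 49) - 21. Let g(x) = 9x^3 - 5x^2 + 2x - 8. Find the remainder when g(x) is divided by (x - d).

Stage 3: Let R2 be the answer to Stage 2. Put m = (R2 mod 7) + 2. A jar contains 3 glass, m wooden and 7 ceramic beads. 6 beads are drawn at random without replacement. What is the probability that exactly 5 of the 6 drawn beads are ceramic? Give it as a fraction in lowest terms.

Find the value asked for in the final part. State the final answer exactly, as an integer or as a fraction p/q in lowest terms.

Stage 1: cross terms: (-3*-27 - 24*-31)=825, (24*18 - -34*-27)=-486, (-34*3 - -39*18)=600, (-39*-31 - -3*3)=1218; twice the area = |2157| = 2157; area = 2157/2; boundary points = 1 + 1 + 5 + 2 = 9; strictly interior points = area - boundary/2 + 1 = 1075; answer 1075
Stage 2: R1 = 1075; d = 25; remainder = value at the root: 9*(25)^3 - 5*(25)^2 + 2*(25)^1 - 8 = (140625) + (-3125) + (50) + (-8) = 137542; answer 137542
Stage 3: R2 = 137542; m = 8; total draws C(18,6) = 18564; favorable C(7,5)*C(11,1) = 231; P = 11/884; answer 11/884

11/884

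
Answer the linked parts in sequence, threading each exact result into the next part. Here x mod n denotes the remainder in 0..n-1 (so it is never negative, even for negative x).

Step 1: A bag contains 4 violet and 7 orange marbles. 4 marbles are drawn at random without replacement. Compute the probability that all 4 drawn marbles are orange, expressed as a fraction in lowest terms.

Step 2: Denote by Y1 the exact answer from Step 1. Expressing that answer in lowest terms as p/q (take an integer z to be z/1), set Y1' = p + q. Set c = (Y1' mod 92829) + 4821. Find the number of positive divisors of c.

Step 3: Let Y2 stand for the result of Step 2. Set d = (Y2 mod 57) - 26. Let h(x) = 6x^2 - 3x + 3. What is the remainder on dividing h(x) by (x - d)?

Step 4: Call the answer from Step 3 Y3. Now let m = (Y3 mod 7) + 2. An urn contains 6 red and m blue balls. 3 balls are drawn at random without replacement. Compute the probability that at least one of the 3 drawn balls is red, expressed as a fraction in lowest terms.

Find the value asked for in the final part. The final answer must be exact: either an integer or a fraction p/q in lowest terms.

Step 1: total draws C(11,4) = 330; favorable C(7,4) = 35; P = 7/66; answer 7/66
Step 2: Y1 = 7/66; threaded value p + q = 73; c = 4894; 4894 = 2 * 2447; number of divisors = (1+1) * (1+1) = 4; answer 4
Step 3: Y2 = 4; d = -22; remainder = value at the root: 6*(-22)^2 - 3*(-22)^1 + 3 = (2904) + (66) + (3) = 2973; answer 2973
Step 4: Y3 = 2973; m = 7; total draws C(13,3) = 286; complement C(7,3) = 35; favorable 286 - 35 = 251; P = 251/286; answer 251/286

251/286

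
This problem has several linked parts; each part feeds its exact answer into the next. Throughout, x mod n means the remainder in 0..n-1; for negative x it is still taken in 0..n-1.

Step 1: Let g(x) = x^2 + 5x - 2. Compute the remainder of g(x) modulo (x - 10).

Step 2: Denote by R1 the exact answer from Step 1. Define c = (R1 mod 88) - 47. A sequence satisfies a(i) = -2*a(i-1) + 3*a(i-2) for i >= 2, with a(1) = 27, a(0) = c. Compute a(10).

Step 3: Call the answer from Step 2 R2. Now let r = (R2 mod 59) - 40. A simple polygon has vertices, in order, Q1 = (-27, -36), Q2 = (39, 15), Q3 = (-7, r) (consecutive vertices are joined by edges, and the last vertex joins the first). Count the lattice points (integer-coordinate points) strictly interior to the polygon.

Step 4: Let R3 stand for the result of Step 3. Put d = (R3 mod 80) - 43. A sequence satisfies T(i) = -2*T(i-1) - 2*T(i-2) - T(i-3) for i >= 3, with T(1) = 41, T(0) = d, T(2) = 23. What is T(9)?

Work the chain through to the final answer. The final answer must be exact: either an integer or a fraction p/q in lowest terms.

Step 1: remainder = value at the root: 1*(10)^2 + 5*(10)^1 - 2 = (100) + (50) + (-2) = 148; answer 148
Step 2: R1 = 148; c = 13; a(2) = -2*(27) + 3*(13) = -15; iterating: a(2)=-15, a(3)=111, a(4)=-267, a(5)=867, a(6)=-2535, a(7)=7671, a(8)=-22947, a(9)=68907, a(10)=-206655; answer -206655
Step 3: R2 = -206655; r = -18; cross terms: (-27*15 - 39*-36)=999, (39*-18 - -7*15)=-597, (-7*-36 - -27*-18)=-234; twice the area = |168| = 168; area = 84; boundary points = 3 + 1 + 2 = 6; strictly interior points = area - boundary/2 + 1 = 82; answer 82
Step 4: R3 = 82; d = -41; T(3) = -2*(23) - 2*(41) - 1*(-41) = -87; iterating: T(3)=-87, T(4)=87, T(5)=-23, T(6)=-41, T(7)=41, T(8)=23, T(9)=-87; answer -87

-87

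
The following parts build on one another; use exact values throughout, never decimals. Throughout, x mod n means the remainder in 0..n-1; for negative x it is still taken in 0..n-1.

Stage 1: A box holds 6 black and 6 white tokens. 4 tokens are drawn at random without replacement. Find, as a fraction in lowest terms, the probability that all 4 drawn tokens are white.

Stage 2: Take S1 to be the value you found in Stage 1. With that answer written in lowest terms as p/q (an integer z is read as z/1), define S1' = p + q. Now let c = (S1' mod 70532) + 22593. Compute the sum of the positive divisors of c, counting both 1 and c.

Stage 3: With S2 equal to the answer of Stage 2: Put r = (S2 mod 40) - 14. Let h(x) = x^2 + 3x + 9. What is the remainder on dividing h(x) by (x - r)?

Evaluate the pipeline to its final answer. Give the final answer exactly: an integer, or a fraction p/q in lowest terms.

387

Stage 1: total draws C(12,4) = 495; favorable C(6,4) = 15; P = 1/33; answer 1/33
Stage 2: S1 = 1/33; threaded value p + q = 34; c = 22627; 22627 = 11^3 * 17; sigma = (1 + 11 + 121 + 1331) * (1 + 17) = 1464 * 18 = 26352; answer 26352
Stage 3: S2 = 26352; r = 18; remainder = value at the root: 1*(18)^2 + 3*(18)^1 + 9 = (324) + (54) + (9) = 387; answer 387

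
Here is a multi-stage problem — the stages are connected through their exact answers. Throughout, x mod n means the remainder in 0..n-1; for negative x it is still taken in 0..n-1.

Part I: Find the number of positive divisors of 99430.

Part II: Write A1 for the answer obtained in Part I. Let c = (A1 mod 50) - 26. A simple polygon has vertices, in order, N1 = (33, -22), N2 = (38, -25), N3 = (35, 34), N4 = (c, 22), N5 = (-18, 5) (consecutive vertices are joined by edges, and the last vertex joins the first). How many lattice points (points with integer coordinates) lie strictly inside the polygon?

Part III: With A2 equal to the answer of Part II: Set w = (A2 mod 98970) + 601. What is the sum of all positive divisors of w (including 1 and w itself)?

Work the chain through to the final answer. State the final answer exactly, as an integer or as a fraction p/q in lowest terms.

Part I: 99430 = 2 * 5 * 61 * 163; number of divisors = (1+1) * (1+1) * (1+1) * (1+1) = 16; answer 16
Part II: A1 = 16; c = -10; cross terms: (33*-25 - 38*-22)=11, (38*34 - 35*-25)=2167, (35*22 - -10*34)=1110, (-10*5 - -18*22)=346, (-18*-22 - 33*5)=231; twice the area = |3865| = 3865; area = 3865/2; boundary points = 1 + 1 + 3 + 1 + 3 = 9; strictly interior points = area - boundary/2 + 1 = 1929; answer 1929
Part III: A2 = 1929; w = 2530; 2530 = 2 * 5 * 11 * 23; sigma = (1 + 2) * (1 + 5) * (1 + 11) * (1 + 23) = 3 * 6 * 12 * 24 = 5184; answer 5184

5184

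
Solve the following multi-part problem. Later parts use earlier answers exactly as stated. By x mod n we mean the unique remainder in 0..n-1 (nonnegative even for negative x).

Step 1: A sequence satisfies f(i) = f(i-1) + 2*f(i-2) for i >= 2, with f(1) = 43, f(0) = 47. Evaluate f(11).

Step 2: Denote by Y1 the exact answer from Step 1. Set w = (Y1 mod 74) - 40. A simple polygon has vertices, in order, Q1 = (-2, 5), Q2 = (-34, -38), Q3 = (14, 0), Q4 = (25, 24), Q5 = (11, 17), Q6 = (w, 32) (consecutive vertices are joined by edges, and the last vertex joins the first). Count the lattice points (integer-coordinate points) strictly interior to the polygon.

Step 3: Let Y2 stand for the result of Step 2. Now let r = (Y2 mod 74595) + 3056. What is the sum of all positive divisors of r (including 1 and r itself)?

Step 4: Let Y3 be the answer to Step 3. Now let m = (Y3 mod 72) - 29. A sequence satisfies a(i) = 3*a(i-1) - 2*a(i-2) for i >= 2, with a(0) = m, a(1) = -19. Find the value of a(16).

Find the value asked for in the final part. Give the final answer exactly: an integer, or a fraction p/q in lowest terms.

655321

Step 1: f(2) = 1*(43) + 2*(47) = 137; iterating: f(2)=137, f(3)=223, f(4)=497, f(5)=943, f(6)=1937, f(7)=3823, f(8)=7697, f(9)=15343, f(10)=30737, f(11)=61423; answer 61423
Step 2: Y1 = 61423; w = -37; cross terms: (-2*-38 - -34*5)=246, (-34*0 - 14*-38)=532, (14*24 - 25*0)=336, (25*17 - 11*24)=161, (11*32 - -37*17)=981, (-37*5 - -2*32)=-121; twice the area = |2135| = 2135; area = 2135/2; boundary points = 1 + 2 + 1 + 7 + 3 + 1 = 15; strictly interior points = area - boundary/2 + 1 = 1061; answer 1061
Step 3: Y2 = 1061; r = 4117; 4117 = 23 * 179; sigma = (1 + 23) * (1 + 179) = 24 * 180 = 4320; answer 4320
Step 4: Y3 = 4320; m = -29; a(2) = 3*(-19) - 2*(-29) = 1; iterating: a(2)=1, a(3)=41, a(4)=121, a(5)=281, a(6)=601, a(7)=1241, a(8)=2521, a(9)=5081, a(10)=10201, a(11)=20441, a(12)=40921, a(13)=81881, a(14)=163801, a(15)=327641, a(16)=655321; answer 655321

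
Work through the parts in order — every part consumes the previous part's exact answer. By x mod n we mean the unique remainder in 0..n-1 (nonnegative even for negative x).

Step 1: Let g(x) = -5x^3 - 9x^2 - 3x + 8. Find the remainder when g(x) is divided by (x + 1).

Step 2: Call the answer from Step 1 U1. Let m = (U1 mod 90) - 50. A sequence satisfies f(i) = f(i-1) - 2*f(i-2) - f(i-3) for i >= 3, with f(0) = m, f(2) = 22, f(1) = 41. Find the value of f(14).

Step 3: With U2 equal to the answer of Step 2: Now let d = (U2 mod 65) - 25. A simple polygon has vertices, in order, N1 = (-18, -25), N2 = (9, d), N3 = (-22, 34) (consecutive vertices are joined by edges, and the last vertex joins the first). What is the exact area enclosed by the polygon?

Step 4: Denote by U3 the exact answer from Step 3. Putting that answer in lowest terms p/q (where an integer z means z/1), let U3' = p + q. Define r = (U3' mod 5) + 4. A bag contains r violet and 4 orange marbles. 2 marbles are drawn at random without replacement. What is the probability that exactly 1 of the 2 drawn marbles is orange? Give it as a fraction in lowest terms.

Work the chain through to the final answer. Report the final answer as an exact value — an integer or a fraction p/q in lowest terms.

Step 1: remainder = value at the root: -5*(-1)^3 - 9*(-1)^2 - 3*(-1)^1 + 8 = (5) + (-9) + (3) + (8) = 7; answer 7
Step 2: U1 = 7; m = -43; f(3) = 1*(22) - 2*(41) - 1*(-43) = -17; iterating: f(3)=-17, f(4)=-102, f(5)=-90, f(6)=131, f(7)=413, f(8)=241, f(9)=-716, f(10)=-1611, f(11)=-420, f(12)=3518, f(13)=5969, f(14)=-647; answer -647
Step 3: U2 = -647; d = -22; cross terms: (-18*-22 - 9*-25)=621, (9*34 - -22*-22)=-178, (-22*-25 - -18*34)=1162; twice the area = |1605| = 1605; area = 1605/2; answer 1605/2
Step 4: U3 = 1605/2; threaded value p + q = 1607; r = 6; total draws C(10,2) = 45; favorable C(4,1)*C(6,1) = 24; P = 8/15; answer 8/15

8/15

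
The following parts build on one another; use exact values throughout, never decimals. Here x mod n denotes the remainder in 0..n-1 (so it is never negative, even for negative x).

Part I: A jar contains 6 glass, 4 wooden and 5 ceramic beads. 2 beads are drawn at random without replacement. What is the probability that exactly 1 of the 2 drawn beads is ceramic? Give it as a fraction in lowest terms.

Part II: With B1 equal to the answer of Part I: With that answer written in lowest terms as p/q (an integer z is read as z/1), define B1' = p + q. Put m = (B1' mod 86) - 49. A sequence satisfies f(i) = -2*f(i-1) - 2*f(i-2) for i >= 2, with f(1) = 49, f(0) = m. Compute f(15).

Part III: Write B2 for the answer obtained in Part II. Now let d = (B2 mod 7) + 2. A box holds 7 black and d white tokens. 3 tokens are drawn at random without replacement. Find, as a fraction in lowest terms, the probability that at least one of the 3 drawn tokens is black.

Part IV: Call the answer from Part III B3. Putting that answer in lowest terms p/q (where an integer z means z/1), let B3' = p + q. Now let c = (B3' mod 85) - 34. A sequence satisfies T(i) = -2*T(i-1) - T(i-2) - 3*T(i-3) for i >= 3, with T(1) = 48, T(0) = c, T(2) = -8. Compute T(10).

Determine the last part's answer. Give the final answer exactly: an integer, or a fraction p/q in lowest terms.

Part I: total draws C(15,2) = 105; favorable C(5,1)*C(10,1) = 50; P = 10/21; answer 10/21
Part II: B1 = 10/21; threaded value p + q = 31; m = -18; f(2) = -2*(49) - 2*(-18) = -62; iterating: f(2)=-62, f(3)=26, f(4)=72, f(5)=-196, f(6)=248, f(7)=-104, f(8)=-288, f(9)=784, f(10)=-992, f(11)=416, f(12)=1152, f(13)=-3136, f(14)=3968, f(15)=-1664; answer -1664
Part III: B2 = -1664; d = 4; total draws C(11,3) = 165; complement C(4,3) = 4; favorable 165 - 4 = 161; P = 161/165; answer 161/165
Part IV: B3 = 161/165; threaded value p + q = 326; c = 37; T(3) = -2*(-8) - 1*(48) - 3*(37) = -143; iterating: T(3)=-143, T(4)=150, T(5)=-133, T(6)=545, T(7)=-1407, T(8)=2668, T(9)=-5564, T(10)=12681; answer 12681

12681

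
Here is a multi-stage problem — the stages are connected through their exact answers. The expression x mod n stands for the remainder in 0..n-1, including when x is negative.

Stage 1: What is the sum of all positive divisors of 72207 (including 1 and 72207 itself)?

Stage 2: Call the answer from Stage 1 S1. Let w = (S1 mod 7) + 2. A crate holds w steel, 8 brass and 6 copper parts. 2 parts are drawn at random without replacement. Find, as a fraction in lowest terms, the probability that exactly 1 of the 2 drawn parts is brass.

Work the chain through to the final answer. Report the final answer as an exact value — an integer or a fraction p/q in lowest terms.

88/171

Stage 1: 72207 = 3^2 * 71 * 113; sigma = (1 + 3 + 9) * (1 + 71) * (1 + 113) = 13 * 72 * 114 = 106704; answer 106704
Stage 2: S1 = 106704; w = 5; total draws C(19,2) = 171; favorable C(8,1)*C(11,1) = 88; P = 88/171; answer 88/171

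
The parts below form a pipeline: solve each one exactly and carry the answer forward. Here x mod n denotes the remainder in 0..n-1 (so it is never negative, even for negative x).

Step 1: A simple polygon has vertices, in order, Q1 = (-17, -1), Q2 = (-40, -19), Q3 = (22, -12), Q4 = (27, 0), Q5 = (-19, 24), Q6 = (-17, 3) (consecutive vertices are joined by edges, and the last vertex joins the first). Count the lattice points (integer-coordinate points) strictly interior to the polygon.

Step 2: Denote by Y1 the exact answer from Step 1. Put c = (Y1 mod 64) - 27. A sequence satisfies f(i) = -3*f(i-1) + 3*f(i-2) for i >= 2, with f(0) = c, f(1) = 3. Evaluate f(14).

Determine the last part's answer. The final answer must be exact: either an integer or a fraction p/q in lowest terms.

Step 1: cross terms: (-17*-19 - -40*-1)=283, (-40*-12 - 22*-19)=898, (22*0 - 27*-12)=324, (27*24 - -19*0)=648, (-19*3 - -17*24)=351, (-17*-1 - -17*3)=68; twice the area = |2572| = 2572; area = 1286; boundary points = 1 + 1 + 1 + 2 + 1 + 4 = 10; strictly interior points = area - boundary/2 + 1 = 1282; answer 1282
Step 2: Y1 = 1282; c = -25; f(2) = -3*(3) + 3*(-25) = -84; iterating: f(2)=-84, f(3)=261, f(4)=-1035, f(5)=3888, f(6)=-14769, f(7)=55971, f(8)=-212220, f(9)=804573, f(10)=-3050379, f(11)=11564856, f(12)=-43845705, f(13)=166231683, f(14)=-630232164; answer -630232164

-630232164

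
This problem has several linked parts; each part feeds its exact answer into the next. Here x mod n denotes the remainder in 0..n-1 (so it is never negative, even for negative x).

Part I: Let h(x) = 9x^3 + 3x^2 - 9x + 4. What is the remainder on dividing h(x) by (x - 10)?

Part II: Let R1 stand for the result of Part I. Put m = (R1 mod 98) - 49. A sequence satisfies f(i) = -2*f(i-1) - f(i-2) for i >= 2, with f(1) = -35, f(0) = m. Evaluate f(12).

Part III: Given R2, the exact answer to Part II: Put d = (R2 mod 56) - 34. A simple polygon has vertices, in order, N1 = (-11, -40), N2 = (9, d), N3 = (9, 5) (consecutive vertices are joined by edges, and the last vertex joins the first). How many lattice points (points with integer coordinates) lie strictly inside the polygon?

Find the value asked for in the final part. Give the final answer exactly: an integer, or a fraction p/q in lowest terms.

Part I: remainder = value at the root: 9*(10)^3 + 3*(10)^2 - 9*(10)^1 + 4 = (9000) + (300) + (-90) + (4) = 9214; answer 9214
Part II: R1 = 9214; m = -47; f(2) = -2*(-35) - 1*(-47) = 117; iterating: f(2)=117, f(3)=-199, f(4)=281, f(5)=-363, f(6)=445, f(7)=-527, f(8)=609, f(9)=-691, f(10)=773, f(11)=-855, f(12)=937; answer 937
Part III: R2 = 937; d = 7; cross terms: (-11*7 - 9*-40)=283, (9*5 - 9*7)=-18, (9*-40 - -11*5)=-305; twice the area = |-40| = 40; area = 20; boundary points = 1 + 2 + 5 = 8; strictly interior points = area - boundary/2 + 1 = 17; answer 17

17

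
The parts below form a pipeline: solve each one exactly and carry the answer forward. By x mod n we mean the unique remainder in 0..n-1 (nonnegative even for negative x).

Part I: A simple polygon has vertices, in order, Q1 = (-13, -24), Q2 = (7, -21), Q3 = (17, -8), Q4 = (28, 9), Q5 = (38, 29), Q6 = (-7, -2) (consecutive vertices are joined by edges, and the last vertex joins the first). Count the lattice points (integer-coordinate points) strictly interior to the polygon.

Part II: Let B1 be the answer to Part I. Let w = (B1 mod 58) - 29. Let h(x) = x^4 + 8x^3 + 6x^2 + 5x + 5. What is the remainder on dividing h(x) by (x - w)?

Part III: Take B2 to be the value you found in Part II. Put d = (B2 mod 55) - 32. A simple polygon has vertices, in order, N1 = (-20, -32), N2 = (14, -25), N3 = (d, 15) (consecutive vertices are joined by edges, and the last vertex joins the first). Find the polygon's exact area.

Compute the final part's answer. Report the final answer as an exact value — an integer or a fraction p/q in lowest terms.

Part I: cross terms: (-13*-21 - 7*-24)=441, (7*-8 - 17*-21)=301, (17*9 - 28*-8)=377, (28*29 - 38*9)=470, (38*-2 - -7*29)=127, (-7*-24 - -13*-2)=142; twice the area = |1858| = 1858; area = 929; boundary points = 1 + 1 + 1 + 10 + 1 + 2 = 16; strictly interior points = area - boundary/2 + 1 = 922; answer 922
Part II: B1 = 922; w = 23; remainder = value at the root: 1*(23)^4 + 8*(23)^3 + 6*(23)^2 + 5*(23)^1 + 5 = (279841) + (97336) + (3174) + (115) + (5) = 380471; answer 380471
Part III: B2 = 380471; d = 4; cross terms: (-20*-25 - 14*-32)=948, (14*15 - 4*-25)=310, (4*-32 - -20*15)=172; twice the area = |1430| = 1430; area = 715; answer 715

715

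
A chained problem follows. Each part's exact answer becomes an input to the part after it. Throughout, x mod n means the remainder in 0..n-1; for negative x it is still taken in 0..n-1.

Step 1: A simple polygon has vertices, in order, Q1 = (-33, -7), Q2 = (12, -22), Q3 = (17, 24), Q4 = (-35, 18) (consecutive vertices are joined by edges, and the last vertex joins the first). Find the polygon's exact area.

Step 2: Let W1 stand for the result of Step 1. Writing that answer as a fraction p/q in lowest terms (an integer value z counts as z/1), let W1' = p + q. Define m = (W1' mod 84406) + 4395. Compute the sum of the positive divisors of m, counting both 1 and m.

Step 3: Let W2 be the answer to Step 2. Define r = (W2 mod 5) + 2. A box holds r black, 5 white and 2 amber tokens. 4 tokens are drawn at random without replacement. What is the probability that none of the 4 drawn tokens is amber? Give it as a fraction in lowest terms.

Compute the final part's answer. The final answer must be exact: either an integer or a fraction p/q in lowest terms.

1/3

Step 1: cross terms: (-33*-22 - 12*-7)=810, (12*24 - 17*-22)=662, (17*18 - -35*24)=1146, (-35*-7 - -33*18)=839; twice the area = |3457| = 3457; area = 3457/2; answer 3457/2
Step 2: W1 = 3457/2; threaded value p + q = 3459; m = 7854; 7854 = 2 * 3 * 7 * 11 * 17; sigma = (1 + 2) * (1 + 3) * (1 + 7) * (1 + 11) * (1 + 17) = 3 * 4 * 8 * 12 * 18 = 20736; answer 20736
Step 3: W2 = 20736; r = 3; total draws C(10,4) = 210; favorable C(8,4) = 70; P = 1/3; answer 1/3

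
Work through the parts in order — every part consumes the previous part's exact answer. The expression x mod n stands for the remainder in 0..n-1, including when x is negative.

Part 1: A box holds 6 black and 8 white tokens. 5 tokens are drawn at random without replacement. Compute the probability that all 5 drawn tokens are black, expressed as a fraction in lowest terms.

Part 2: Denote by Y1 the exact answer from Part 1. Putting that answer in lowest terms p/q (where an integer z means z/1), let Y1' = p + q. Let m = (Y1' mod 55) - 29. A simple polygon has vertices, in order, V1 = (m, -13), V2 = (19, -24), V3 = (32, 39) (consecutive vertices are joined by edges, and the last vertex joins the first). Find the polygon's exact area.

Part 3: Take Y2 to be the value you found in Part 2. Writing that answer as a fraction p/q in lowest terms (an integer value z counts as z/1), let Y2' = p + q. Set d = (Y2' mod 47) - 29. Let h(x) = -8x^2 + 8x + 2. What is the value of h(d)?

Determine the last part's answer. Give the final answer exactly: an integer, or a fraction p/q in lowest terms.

-14

Part 1: total draws C(14,5) = 2002; favorable C(6,5) = 6; P = 3/1001; answer 3/1001
Part 2: Y1 = 3/1001; threaded value p + q = 1004; m = -15; cross terms: (-15*-24 - 19*-13)=607, (19*39 - 32*-24)=1509, (32*-13 - -15*39)=169; twice the area = |2285| = 2285; area = 2285/2; answer 2285/2
Part 3: Y2 = 2285/2; threaded value p + q = 2287; d = 2; -8*(2)^2 + 8*(2)^1 + 2 = (-32) + (16) + (2) = -14; answer -14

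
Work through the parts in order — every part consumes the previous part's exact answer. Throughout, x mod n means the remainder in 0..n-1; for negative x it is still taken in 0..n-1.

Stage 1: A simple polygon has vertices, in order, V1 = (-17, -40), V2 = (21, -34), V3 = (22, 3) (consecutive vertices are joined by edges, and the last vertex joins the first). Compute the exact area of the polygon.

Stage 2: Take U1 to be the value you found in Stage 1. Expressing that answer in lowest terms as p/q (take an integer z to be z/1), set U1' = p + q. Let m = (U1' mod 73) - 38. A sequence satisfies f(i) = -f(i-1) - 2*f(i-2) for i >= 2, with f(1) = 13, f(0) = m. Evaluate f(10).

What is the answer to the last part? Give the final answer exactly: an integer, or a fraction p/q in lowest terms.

Stage 1: cross terms: (-17*-34 - 21*-40)=1418, (21*3 - 22*-34)=811, (22*-40 - -17*3)=-829; twice the area = |1400| = 1400; area = 700; answer 700
Stage 2: U1 = 700; threaded value p + q = 701; m = 6; f(2) = -1*(13) - 2*(6) = -25; iterating: f(2)=-25, f(3)=-1, f(4)=51, f(5)=-49, f(6)=-53, f(7)=151, f(8)=-45, f(9)=-257, f(10)=347; answer 347

347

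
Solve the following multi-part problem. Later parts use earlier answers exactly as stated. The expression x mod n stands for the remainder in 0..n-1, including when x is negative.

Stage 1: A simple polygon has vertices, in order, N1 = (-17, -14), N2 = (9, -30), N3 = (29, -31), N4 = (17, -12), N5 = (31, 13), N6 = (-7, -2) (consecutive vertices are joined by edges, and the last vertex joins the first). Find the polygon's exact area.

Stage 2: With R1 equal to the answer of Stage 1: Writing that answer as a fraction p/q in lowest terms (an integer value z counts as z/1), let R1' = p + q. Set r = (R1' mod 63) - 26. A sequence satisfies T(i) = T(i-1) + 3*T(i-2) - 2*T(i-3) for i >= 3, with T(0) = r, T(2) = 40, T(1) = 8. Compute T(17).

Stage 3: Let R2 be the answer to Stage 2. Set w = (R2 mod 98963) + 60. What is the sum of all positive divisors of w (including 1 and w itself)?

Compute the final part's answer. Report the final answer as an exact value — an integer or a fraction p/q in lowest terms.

11394

Stage 1: cross terms: (-17*-30 - 9*-14)=636, (9*-31 - 29*-30)=591, (29*-12 - 17*-31)=179, (17*13 - 31*-12)=593, (31*-2 - -7*13)=29, (-7*-14 - -17*-2)=64; twice the area = |2092| = 2092; area = 1046; answer 1046
Stage 2: R1 = 1046; threaded value p + q = 1047; r = 13; T(3) = 1*(40) + 3*(8) - 2*(13) = 38; iterating: T(3)=38, T(4)=142, T(5)=176, T(6)=526, T(7)=770, T(8)=1996, T(9)=3254, T(10)=7702, T(11)=13472, T(12)=30070, T(13)=55082, T(14)=118348, T(15)=223454, T(16)=468334, T(17)=902000; answer 902000
Stage 3: R2 = 902000; w = 11393; 11393 is prime, so its only divisors are 1 and 11393; sigma = 1 + 11393 = 11394; answer 11394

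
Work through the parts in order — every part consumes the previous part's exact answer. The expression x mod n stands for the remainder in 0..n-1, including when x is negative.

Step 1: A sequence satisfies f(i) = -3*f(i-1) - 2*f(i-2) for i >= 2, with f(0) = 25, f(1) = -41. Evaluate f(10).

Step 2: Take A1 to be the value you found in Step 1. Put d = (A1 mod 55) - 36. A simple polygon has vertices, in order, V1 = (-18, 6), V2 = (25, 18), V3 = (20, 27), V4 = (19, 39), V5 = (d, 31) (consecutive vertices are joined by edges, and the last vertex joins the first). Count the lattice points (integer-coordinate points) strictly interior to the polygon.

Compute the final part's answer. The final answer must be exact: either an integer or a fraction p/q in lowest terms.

Step 1: f(2) = -3*(-41) - 2*(25) = 73; iterating: f(2)=73, f(3)=-137, f(4)=265, f(5)=-521, f(6)=1033, f(7)=-2057, f(8)=4105, f(9)=-8201, f(10)=16393; answer 16393
Step 2: A1 = 16393; d = -33; cross terms: (-18*18 - 25*6)=-474, (25*27 - 20*18)=315, (20*39 - 19*27)=267, (19*31 - -33*39)=1876, (-33*6 - -18*31)=360; twice the area = |2344| = 2344; area = 1172; boundary points = 1 + 1 + 1 + 4 + 5 = 12; strictly interior points = area - boundary/2 + 1 = 1167; answer 1167

1167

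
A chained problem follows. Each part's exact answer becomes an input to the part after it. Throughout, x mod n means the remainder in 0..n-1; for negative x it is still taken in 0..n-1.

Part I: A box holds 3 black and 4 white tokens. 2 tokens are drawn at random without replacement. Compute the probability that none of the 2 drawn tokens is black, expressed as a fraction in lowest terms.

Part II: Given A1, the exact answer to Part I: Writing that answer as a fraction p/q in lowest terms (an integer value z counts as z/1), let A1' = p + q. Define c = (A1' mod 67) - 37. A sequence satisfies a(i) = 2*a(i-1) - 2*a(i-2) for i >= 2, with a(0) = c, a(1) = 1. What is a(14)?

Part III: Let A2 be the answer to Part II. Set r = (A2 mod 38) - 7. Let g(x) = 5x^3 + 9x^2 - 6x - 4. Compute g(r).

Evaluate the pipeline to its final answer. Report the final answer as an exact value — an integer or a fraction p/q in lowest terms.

Part I: total draws C(7,2) = 21; favorable C(4,2) = 6; P = 2/7; answer 2/7
Part II: A1 = 2/7; threaded value p + q = 9; c = -28; a(2) = 2*(1) - 2*(-28) = 58; iterating: a(2)=58, a(3)=114, a(4)=112, a(5)=-4, a(6)=-232, a(7)=-456, a(8)=-448, a(9)=16, a(10)=928, a(11)=1824, a(12)=1792, a(13)=-64, a(14)=-3712; answer -3712
Part III: A2 = -3712; r = 5; 5*(5)^3 + 9*(5)^2 - 6*(5)^1 - 4 = (625) + (225) + (-30) + (-4) = 816; answer 816

816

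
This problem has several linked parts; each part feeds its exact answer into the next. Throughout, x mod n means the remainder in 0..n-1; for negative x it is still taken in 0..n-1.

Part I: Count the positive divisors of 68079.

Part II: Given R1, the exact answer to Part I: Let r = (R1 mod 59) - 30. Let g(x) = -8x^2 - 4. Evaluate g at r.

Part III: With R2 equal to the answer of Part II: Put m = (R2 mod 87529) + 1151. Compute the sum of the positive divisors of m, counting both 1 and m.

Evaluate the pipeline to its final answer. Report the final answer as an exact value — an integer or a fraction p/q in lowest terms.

Part I: 68079 = 3 * 11 * 2063; number of divisors = (1+1) * (1+1) * (1+1) = 8; answer 8
Part II: R1 = 8; r = -22; -8*(-22)^2 - 4 = (-3872) + (-4) = -3876; answer -3876
Part III: R2 = -3876; m = 84804; 84804 = 2^2 * 3 * 37 * 191; sigma = (1 + 2 + 4) * (1 + 3) * (1 + 37) * (1 + 191) = 7 * 4 * 38 * 192 = 204288; answer 204288

204288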